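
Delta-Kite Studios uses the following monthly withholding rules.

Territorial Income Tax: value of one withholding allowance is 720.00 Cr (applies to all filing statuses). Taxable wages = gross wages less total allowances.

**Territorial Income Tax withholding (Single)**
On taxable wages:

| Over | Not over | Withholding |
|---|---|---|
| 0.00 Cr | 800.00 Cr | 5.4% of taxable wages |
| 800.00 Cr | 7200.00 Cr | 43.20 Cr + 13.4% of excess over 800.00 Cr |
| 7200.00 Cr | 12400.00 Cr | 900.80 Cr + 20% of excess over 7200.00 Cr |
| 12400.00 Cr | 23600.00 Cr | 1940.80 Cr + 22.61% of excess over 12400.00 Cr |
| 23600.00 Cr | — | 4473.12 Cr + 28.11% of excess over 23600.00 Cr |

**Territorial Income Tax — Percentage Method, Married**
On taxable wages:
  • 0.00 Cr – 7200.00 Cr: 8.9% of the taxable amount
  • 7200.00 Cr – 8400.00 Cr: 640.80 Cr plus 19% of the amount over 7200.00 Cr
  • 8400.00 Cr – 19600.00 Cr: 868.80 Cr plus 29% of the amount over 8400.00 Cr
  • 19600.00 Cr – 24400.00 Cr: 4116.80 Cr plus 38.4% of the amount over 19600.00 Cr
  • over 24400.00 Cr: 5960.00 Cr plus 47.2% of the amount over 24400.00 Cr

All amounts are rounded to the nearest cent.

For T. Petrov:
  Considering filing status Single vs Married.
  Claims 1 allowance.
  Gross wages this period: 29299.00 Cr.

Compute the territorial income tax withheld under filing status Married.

Territorial Income Tax (Married): taxable = 29299.00 Cr − 1×720.00 Cr = 28579.00 Cr
  5960.00 Cr + 47.2% × (28579.00 Cr − 24400.00 Cr) = 5960.00 Cr + 47.2% × 4179.00 Cr = 7932.49 Cr

7932.49 Cr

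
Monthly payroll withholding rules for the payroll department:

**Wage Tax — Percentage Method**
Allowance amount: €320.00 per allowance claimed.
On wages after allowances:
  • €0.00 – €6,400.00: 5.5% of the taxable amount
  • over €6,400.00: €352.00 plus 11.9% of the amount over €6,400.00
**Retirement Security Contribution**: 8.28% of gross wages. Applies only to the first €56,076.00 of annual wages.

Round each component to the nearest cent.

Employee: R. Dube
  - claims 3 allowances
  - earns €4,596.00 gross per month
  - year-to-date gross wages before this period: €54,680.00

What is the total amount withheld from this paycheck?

Wage Tax: taxable = €4,596.00 − 3×€320.00 = €3,636.00
  5.5% × €3,636.00 = €199.98
Retirement Security Contribution: cap €56,076.00 − YTD €54,680.00 = €1,396.00 subject; 8.28% × €1,396.00 = €115.59
Total: €199.98 + €115.59 = €315.57

€315.57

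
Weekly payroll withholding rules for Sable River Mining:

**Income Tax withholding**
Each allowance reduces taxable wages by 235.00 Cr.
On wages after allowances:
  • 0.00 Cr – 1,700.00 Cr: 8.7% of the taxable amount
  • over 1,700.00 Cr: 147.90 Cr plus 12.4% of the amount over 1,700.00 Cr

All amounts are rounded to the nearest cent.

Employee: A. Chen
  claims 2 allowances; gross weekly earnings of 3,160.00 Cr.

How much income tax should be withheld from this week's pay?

Income Tax: taxable = 3,160.00 Cr − 2×235.00 Cr = 2,690.00 Cr
  147.90 Cr + 12.4% × (2,690.00 Cr − 1,700.00 Cr) = 147.90 Cr + 12.4% × 990.00 Cr = 270.66 Cr

270.66 Cr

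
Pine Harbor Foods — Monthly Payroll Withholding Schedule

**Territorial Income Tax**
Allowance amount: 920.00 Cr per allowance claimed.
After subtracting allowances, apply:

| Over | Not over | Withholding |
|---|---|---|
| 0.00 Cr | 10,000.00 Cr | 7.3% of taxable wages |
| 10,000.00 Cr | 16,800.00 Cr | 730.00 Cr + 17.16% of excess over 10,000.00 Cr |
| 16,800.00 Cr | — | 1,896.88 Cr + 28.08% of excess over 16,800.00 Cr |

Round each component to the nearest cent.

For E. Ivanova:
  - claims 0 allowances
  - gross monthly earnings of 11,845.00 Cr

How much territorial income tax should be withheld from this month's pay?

1,046.60 Cr

Territorial Income Tax: taxable = 11,845.00 Cr
  730.00 Cr + 17.16% × (11,845.00 Cr − 10,000.00 Cr) = 730.00 Cr + 17.16% × 1,845.00 Cr = 1,046.60 Cr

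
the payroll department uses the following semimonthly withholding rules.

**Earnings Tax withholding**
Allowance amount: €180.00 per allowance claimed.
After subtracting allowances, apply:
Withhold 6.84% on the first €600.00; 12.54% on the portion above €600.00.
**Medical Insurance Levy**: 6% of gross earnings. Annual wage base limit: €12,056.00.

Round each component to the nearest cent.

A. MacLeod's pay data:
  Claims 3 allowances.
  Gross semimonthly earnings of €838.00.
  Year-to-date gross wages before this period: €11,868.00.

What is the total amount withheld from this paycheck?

Earnings Tax: taxable = €838.00 − 3×€180.00 = €298.00
  6.84% × €298.00 = €20.38
Medical Insurance Levy: cap €12,056.00 − YTD €11,868.00 = €188.00 subject; 6% × €188.00 = €11.28
Total: €20.38 + €11.28 = €31.66

€31.66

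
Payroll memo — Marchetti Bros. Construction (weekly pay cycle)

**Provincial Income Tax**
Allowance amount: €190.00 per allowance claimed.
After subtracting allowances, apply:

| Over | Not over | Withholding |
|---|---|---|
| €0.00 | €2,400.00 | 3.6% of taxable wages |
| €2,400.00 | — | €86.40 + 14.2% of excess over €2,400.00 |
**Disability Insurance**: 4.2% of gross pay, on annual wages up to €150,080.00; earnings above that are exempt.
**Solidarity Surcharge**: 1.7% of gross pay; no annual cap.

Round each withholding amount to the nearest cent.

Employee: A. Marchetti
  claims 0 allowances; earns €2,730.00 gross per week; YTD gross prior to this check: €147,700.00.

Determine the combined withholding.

€279.63

Provincial Income Tax: taxable = €2,730.00
  €86.40 + 14.2% × (€2,730.00 − €2,400.00) = €86.40 + 14.2% × €330.00 = €133.26
Disability Insurance: cap €150,080.00 − YTD €147,700.00 = €2,380.00 subject; 4.2% × €2,380.00 = €99.96
Solidarity Surcharge: 1.7% × €2,730.00 = €46.41
Total: €133.26 + €99.96 + €46.41 = €279.63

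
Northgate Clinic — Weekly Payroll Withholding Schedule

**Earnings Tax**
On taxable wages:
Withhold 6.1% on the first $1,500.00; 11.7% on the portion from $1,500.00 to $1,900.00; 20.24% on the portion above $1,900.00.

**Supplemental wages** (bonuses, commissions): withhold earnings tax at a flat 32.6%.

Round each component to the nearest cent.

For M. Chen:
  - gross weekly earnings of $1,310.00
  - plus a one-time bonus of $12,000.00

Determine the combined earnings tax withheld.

$3,991.91

Earnings Tax: taxable = $1,310.00
  6.1% × $1,310.00 = $79.91
Supplemental (32.6% flat on bonus): 32.6% × $12,000.00 = $3,912.00
Total earnings tax: $79.91 + $3,912.00 = $3,991.91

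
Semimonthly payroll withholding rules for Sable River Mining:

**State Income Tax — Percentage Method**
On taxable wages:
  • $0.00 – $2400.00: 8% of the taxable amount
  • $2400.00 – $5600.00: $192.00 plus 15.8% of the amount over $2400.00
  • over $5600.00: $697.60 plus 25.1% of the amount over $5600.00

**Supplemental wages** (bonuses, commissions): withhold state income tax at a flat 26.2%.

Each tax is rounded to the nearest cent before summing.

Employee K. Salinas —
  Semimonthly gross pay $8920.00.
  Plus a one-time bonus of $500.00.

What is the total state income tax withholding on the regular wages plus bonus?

$1661.92

State Income Tax: taxable = $8920.00
  $697.60 + 25.1% × ($8920.00 − $5600.00) = $697.60 + 25.1% × $3320.00 = $1530.92
Supplemental (26.2% flat on bonus): 26.2% × $500.00 = $131.00
Total state income tax: $1530.92 + $131.00 = $1661.92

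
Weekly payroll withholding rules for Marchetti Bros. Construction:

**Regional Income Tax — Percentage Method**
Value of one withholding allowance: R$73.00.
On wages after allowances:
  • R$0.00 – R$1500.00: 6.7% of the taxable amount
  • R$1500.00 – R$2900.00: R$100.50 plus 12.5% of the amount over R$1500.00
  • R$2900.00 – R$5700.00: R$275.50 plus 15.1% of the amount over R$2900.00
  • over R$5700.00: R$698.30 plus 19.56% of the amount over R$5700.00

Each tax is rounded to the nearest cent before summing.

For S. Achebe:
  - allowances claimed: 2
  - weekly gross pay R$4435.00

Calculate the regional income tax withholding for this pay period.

R$485.24

Regional Income Tax: taxable = R$4435.00 − 2×R$73.00 = R$4289.00
  R$275.50 + 15.1% × (R$4289.00 − R$2900.00) = R$275.50 + 15.1% × R$1389.00 = R$485.24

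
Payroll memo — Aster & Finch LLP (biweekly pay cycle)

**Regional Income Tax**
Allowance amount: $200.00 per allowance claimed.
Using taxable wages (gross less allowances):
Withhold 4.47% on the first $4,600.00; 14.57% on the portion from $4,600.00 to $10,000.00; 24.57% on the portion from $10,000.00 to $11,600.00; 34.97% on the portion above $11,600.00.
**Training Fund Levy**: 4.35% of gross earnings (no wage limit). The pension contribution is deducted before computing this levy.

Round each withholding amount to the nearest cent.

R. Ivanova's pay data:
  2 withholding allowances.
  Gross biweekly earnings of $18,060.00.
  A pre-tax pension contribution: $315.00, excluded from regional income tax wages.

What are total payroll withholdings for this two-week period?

$4,166.46

Regional Income Tax: taxable = $18,060.00 − $315.00 − 2×$200.00 = $17,345.00
  $1,385.52 + 34.97% × ($17,345.00 − $11,600.00) = $1,385.52 + 34.97% × $5,745.00 = $3,394.55
Training Fund Levy: 4.35% × $17,745.00 = $771.91
Total: $3,394.55 + $771.91 = $4,166.46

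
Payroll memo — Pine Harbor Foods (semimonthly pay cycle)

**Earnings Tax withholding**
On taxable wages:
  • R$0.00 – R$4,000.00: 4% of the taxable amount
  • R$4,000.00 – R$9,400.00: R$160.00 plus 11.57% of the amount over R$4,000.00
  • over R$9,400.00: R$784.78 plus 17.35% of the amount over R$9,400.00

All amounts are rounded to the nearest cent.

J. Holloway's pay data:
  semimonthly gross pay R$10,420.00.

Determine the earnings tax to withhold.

Earnings Tax: taxable = R$10,420.00
  R$784.78 + 17.35% × (R$10,420.00 − R$9,400.00) = R$784.78 + 17.35% × R$1,020.00 = R$961.75

R$961.75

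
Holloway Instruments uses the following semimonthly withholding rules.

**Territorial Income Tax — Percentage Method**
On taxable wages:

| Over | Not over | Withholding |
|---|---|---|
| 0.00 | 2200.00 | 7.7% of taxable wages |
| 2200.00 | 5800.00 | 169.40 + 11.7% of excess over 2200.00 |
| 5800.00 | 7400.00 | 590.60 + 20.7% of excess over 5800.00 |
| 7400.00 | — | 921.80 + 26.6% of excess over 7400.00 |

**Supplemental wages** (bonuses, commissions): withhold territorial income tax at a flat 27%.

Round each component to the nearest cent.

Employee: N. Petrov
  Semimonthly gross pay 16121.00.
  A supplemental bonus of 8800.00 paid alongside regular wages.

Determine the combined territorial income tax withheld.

Territorial Income Tax: taxable = 16121.00
  921.80 + 26.6% × (16121.00 − 7400.00) = 921.80 + 26.6% × 8721.00 = 3241.59
Supplemental (27% flat on bonus): 27% × 8800.00 = 2376.00
Total territorial income tax: 3241.59 + 2376.00 = 5617.59

5617.59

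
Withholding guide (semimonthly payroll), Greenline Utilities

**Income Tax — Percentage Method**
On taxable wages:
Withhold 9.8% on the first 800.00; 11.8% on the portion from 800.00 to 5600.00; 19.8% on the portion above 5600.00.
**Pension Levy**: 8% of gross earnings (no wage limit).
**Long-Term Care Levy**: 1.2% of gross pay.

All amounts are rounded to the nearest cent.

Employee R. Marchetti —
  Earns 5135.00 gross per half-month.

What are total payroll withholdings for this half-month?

Income Tax: taxable = 5135.00
  78.40 + 11.8% × (5135.00 − 800.00) = 78.40 + 11.8% × 4335.00 = 589.93
Pension Levy: 8% × 5135.00 = 410.80
Long-Term Care Levy: 1.2% × 5135.00 = 61.62
Total: 589.93 + 410.80 + 61.62 = 1062.35

1062.35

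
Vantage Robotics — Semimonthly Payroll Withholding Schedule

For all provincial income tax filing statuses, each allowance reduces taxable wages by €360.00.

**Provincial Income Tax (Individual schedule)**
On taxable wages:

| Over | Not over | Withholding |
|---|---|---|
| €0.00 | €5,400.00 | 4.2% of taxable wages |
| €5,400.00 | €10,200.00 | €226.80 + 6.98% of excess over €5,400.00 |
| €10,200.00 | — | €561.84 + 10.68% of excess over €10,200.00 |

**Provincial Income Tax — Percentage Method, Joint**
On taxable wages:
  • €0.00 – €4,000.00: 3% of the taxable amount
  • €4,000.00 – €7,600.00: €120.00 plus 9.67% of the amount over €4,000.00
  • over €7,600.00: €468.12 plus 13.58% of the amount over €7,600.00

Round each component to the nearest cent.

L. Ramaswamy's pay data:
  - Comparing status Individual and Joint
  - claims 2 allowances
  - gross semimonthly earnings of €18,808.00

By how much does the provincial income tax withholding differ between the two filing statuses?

€488.11

Provincial Income Tax (Individual): taxable = €18,808.00 − 2×€360.00 = €18,088.00
  €561.84 + 10.68% × (€18,088.00 − €10,200.00) = €561.84 + 10.68% × €7,888.00 = €1,404.28
Provincial Income Tax (Joint): taxable = €18,808.00 − 2×€360.00 = €18,088.00
  €468.12 + 13.58% × (€18,088.00 − €7,600.00) = €468.12 + 13.58% × €10,488.00 = €1,892.39
Difference: |€1,404.28 − €1,892.39| = €488.11 (higher under Joint)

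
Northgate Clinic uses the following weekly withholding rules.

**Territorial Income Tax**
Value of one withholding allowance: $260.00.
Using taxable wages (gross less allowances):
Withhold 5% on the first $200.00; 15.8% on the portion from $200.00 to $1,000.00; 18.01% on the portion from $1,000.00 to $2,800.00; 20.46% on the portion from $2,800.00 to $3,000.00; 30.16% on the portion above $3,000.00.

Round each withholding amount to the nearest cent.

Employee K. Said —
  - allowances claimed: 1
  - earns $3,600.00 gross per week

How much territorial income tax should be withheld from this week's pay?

Territorial Income Tax: taxable = $3,600.00 − 1×$260.00 = $3,340.00
  $501.50 + 30.16% × ($3,340.00 − $3,000.00) = $501.50 + 30.16% × $340.00 = $604.04

$604.04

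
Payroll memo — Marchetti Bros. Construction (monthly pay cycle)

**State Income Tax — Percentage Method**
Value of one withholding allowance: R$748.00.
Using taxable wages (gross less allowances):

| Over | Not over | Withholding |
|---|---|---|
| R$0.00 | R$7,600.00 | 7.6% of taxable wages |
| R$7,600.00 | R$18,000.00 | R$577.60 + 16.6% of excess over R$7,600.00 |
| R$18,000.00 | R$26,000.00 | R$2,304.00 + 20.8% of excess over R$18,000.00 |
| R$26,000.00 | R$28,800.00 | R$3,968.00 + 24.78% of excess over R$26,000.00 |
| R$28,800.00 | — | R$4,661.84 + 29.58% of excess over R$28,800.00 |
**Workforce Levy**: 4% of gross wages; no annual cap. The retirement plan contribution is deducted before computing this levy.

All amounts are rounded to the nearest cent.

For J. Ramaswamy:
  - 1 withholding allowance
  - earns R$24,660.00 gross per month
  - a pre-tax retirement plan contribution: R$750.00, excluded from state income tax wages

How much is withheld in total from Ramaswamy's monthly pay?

R$4,334.10

State Income Tax: taxable = R$24,660.00 − R$750.00 − 1×R$748.00 = R$23,162.00
  R$2,304.00 + 20.8% × (R$23,162.00 − R$18,000.00) = R$2,304.00 + 20.8% × R$5,162.00 = R$3,377.70
Workforce Levy: 4% × R$23,910.00 = R$956.40
Total: R$3,377.70 + R$956.40 = R$4,334.10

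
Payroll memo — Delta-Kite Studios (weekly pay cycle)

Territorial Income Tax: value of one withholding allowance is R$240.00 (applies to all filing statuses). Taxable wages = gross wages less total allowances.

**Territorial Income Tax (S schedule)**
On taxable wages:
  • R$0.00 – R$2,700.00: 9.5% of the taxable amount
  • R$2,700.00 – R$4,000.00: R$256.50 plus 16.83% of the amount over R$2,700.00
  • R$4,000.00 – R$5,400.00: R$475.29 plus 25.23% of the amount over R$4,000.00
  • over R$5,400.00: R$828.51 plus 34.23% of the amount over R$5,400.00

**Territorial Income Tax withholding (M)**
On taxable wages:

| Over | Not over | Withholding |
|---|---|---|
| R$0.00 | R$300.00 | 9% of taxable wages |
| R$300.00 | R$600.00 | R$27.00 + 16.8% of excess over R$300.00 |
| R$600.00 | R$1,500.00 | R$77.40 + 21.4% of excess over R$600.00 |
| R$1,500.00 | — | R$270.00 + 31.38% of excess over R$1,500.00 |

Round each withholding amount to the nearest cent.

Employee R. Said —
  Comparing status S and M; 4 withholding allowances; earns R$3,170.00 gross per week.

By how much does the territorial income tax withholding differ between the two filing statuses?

R$282.85

Territorial Income Tax (S): taxable = R$3,170.00 − 4×R$240.00 = R$2,210.00
  9.5% × R$2,210.00 = R$209.95
Territorial Income Tax (M): taxable = R$3,170.00 − 4×R$240.00 = R$2,210.00
  R$270.00 + 31.38% × (R$2,210.00 − R$1,500.00) = R$270.00 + 31.38% × R$710.00 = R$492.80
Difference: |R$209.95 − R$492.80| = R$282.85 (higher under M)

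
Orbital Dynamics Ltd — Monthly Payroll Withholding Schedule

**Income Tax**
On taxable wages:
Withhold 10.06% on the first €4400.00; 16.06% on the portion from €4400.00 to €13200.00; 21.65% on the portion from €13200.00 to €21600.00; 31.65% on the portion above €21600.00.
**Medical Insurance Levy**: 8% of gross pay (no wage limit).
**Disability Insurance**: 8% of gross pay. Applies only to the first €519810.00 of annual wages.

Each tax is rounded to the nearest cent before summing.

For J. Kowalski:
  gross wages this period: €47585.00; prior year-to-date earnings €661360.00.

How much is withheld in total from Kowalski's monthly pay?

€15705.57

Income Tax: taxable = €47585.00
  €3674.52 + 31.65% × (€47585.00 − €21600.00) = €3674.52 + 31.65% × €25985.00 = €11898.77
Medical Insurance Levy: 8% × €47585.00 = €3806.80
Disability Insurance: YTD €661360.00 ≥ cap €519810.00 → €0.00
Total: €11898.77 + €3806.80 + €0.00 = €15705.57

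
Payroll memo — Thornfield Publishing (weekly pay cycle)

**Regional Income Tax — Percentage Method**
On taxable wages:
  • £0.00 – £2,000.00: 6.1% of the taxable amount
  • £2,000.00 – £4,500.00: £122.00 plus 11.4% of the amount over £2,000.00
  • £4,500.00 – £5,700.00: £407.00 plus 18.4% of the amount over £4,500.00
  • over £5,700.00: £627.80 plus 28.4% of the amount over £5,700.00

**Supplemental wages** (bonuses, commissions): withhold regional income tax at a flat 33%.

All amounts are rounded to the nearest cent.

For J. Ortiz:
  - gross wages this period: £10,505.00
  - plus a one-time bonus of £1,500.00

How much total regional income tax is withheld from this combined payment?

£2,487.42

Regional Income Tax: taxable = £10,505.00
  £627.80 + 28.4% × (£10,505.00 − £5,700.00) = £627.80 + 28.4% × £4,805.00 = £1,992.42
Supplemental (33% flat on bonus): 33% × £1,500.00 = £495.00
Total regional income tax: £1,992.42 + £495.00 = £2,487.42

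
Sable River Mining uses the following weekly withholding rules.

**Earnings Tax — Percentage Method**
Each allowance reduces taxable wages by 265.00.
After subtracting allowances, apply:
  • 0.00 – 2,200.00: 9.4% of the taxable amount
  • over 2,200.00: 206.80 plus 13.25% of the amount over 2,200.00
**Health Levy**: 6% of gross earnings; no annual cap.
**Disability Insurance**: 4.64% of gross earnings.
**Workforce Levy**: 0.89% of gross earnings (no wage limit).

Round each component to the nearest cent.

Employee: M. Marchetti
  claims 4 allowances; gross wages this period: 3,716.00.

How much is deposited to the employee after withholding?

Earnings Tax: taxable = 3,716.00 − 4×265.00 = 2,656.00
  206.80 + 13.25% × (2,656.00 − 2,200.00) = 206.80 + 13.25% × 456.00 = 267.22
Health Levy: 6% × 3,716.00 = 222.96
Disability Insurance: 4.64% × 3,716.00 = 172.42
Workforce Levy: 0.89% × 3,716.00 = 33.07
Total withheld: 267.22 + 222.96 + 172.42 + 33.07 = 695.67
Net pay: 3,716.00 − 695.67 = 3,020.33

3,020.33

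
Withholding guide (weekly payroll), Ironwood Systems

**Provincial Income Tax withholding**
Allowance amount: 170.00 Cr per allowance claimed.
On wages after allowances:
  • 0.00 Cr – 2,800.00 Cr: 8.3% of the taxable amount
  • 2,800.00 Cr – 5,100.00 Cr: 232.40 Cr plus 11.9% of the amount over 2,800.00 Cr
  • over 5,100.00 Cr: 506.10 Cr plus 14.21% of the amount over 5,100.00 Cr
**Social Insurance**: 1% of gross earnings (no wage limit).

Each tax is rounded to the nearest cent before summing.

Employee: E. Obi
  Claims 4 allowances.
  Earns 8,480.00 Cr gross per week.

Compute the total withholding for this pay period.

Provincial Income Tax: taxable = 8,480.00 Cr − 4×170.00 Cr = 7,800.00 Cr
  506.10 Cr + 14.21% × (7,800.00 Cr − 5,100.00 Cr) = 506.10 Cr + 14.21% × 2,700.00 Cr = 889.77 Cr
Social Insurance: 1% × 8,480.00 Cr = 84.80 Cr
Total: 889.77 Cr + 84.80 Cr = 974.57 Cr

974.57 Cr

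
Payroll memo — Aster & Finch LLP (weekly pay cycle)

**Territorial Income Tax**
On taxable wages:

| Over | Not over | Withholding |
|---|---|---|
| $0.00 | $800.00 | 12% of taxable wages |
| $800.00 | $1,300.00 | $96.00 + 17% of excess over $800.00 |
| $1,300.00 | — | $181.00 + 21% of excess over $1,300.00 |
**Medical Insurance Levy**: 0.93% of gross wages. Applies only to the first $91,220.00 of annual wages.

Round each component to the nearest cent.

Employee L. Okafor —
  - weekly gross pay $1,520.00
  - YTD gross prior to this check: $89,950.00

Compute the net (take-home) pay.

$1,280.99

Territorial Income Tax: taxable = $1,520.00
  $181.00 + 21% × ($1,520.00 − $1,300.00) = $181.00 + 21% × $220.00 = $227.20
Medical Insurance Levy: cap $91,220.00 − YTD $89,950.00 = $1,270.00 subject; 0.93% × $1,270.00 = $11.81
Total withheld: $227.20 + $11.81 = $239.01
Net pay: $1,520.00 − $239.01 = $1,280.99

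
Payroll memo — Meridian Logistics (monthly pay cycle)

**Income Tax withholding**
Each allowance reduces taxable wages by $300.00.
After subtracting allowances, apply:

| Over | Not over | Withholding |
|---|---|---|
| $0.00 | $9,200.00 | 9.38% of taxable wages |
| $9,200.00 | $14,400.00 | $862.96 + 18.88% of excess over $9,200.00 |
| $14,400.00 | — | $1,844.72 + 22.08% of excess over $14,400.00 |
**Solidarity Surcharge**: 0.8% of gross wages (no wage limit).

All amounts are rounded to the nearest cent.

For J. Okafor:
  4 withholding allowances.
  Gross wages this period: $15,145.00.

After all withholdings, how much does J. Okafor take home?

Income Tax: taxable = $15,145.00 − 4×$300.00 = $13,945.00
  $862.96 + 18.88% × ($13,945.00 − $9,200.00) = $862.96 + 18.88% × $4,745.00 = $1,758.82
Solidarity Surcharge: 0.8% × $15,145.00 = $121.16
Total withheld: $1,758.82 + $121.16 = $1,879.98
Net pay: $15,145.00 − $1,879.98 = $13,265.02

$13,265.02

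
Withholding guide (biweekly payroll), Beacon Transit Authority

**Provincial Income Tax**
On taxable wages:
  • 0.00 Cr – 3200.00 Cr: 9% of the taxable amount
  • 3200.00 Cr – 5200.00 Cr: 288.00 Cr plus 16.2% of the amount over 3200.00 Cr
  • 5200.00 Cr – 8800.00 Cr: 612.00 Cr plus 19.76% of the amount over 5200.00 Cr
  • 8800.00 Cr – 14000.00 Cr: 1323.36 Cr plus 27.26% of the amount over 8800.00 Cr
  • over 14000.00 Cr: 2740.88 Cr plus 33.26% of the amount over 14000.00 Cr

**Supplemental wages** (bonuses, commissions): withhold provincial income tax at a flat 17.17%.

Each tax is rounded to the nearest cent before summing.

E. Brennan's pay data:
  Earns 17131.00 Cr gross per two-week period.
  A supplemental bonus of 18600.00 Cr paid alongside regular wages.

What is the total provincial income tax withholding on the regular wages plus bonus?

6975.87 Cr

Provincial Income Tax: taxable = 17131.00 Cr
  2740.88 Cr + 33.26% × (17131.00 Cr − 14000.00 Cr) = 2740.88 Cr + 33.26% × 3131.00 Cr = 3782.25 Cr
Supplemental (17.17% flat on bonus): 17.17% × 18600.00 Cr = 3193.62 Cr
Total provincial income tax: 3782.25 Cr + 3193.62 Cr = 6975.87 Cr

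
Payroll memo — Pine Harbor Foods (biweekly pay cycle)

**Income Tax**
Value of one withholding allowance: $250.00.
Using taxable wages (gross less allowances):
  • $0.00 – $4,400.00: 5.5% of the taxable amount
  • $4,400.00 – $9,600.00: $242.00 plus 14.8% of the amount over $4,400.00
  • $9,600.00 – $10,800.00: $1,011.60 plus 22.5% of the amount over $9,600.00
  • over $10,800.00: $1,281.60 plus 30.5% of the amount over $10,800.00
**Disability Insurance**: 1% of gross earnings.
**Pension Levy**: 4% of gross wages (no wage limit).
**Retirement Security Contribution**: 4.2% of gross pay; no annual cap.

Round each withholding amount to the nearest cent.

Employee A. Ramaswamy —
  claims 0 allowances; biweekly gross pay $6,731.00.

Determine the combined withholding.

Income Tax: taxable = $6,731.00
  $242.00 + 14.8% × ($6,731.00 − $4,400.00) = $242.00 + 14.8% × $2,331.00 = $586.99
Disability Insurance: 1% × $6,731.00 = $67.31
Pension Levy: 4% × $6,731.00 = $269.24
Retirement Security Contribution: 4.2% × $6,731.00 = $282.70
Total: $586.99 + $67.31 + $269.24 + $282.70 = $1,206.24

$1,206.24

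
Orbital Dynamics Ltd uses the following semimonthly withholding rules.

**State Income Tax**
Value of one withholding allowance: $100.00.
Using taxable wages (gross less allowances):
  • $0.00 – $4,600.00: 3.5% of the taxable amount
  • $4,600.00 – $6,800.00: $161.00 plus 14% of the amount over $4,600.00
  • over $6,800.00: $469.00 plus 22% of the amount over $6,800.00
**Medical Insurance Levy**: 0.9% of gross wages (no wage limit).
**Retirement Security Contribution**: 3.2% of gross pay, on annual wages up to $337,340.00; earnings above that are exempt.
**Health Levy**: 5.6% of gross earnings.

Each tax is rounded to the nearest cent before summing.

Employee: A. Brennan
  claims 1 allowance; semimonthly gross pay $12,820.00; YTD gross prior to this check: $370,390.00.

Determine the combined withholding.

State Income Tax: taxable = $12,820.00 − 1×$100.00 = $12,720.00
  $469.00 + 22% × ($12,720.00 − $6,800.00) = $469.00 + 22% × $5,920.00 = $1,771.40
Medical Insurance Levy: 0.9% × $12,820.00 = $115.38
Retirement Security Contribution: YTD $370,390.00 ≥ cap $337,340.00 → $0.00
Health Levy: 5.6% × $12,820.00 = $717.92
Total: $1,771.40 + $115.38 + $0.00 + $717.92 = $2,604.70

$2,604.70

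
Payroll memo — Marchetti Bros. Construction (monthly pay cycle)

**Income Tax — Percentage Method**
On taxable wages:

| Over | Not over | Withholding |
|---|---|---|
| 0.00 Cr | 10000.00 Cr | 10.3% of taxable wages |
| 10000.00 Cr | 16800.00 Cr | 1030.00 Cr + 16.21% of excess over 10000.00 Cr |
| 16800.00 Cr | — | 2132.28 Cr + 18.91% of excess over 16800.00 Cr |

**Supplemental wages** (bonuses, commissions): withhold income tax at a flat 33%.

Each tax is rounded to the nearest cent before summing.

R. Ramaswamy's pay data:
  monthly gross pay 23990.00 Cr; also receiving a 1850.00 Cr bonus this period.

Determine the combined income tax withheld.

4102.41 Cr

Income Tax: taxable = 23990.00 Cr
  2132.28 Cr + 18.91% × (23990.00 Cr − 16800.00 Cr) = 2132.28 Cr + 18.91% × 7190.00 Cr = 3491.91 Cr
Supplemental (33% flat on bonus): 33% × 1850.00 Cr = 610.50 Cr
Total income tax: 3491.91 Cr + 610.50 Cr = 4102.41 Cr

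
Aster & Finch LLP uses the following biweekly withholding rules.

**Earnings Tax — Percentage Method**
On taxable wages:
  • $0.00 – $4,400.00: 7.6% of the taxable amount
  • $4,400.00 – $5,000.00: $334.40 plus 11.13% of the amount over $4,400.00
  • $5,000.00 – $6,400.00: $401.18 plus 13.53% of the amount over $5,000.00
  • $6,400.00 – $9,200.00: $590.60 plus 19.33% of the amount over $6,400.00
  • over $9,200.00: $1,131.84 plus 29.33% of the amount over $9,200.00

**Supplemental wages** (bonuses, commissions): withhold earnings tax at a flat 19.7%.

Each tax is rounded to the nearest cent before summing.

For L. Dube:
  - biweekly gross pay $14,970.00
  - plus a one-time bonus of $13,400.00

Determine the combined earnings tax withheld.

$5,463.98

Earnings Tax: taxable = $14,970.00
  $1,131.84 + 29.33% × ($14,970.00 − $9,200.00) = $1,131.84 + 29.33% × $5,770.00 = $2,824.18
Supplemental (19.7% flat on bonus): 19.7% × $13,400.00 = $2,639.80
Total earnings tax: $2,824.18 + $2,639.80 = $5,463.98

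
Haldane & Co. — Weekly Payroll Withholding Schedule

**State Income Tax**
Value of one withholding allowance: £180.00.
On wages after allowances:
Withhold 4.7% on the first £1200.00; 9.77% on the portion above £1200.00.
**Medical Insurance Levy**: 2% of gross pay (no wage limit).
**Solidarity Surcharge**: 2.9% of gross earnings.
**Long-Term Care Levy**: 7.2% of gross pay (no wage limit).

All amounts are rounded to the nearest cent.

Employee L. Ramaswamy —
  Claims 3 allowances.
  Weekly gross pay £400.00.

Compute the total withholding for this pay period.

State Income Tax: taxable = £400.00 − 3×£180.00 = £-140.00
  Taxable ≤ 0 → £0.00
Medical Insurance Levy: 2% × £400.00 = £8.00
Solidarity Surcharge: 2.9% × £400.00 = £11.60
Long-Term Care Levy: 7.2% × £400.00 = £28.80
Total: £0.00 + £8.00 + £11.60 + £28.80 = £48.40

£48.40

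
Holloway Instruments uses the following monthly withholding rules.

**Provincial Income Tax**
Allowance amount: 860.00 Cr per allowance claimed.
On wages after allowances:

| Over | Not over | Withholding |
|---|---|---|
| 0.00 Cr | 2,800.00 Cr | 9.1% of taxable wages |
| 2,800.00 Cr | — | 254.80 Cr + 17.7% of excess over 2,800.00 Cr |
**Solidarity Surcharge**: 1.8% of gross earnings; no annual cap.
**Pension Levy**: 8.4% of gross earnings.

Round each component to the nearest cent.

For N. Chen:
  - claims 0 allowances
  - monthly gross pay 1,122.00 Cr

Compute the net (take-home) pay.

905.45 Cr

Provincial Income Tax: taxable = 1,122.00 Cr
  9.1% × 1,122.00 Cr = 102.10 Cr
Solidarity Surcharge: 1.8% × 1,122.00 Cr = 20.20 Cr
Pension Levy: 8.4% × 1,122.00 Cr = 94.25 Cr
Total withheld: 102.10 Cr + 20.20 Cr + 94.25 Cr = 216.55 Cr
Net pay: 1,122.00 Cr − 216.55 Cr = 905.45 Cr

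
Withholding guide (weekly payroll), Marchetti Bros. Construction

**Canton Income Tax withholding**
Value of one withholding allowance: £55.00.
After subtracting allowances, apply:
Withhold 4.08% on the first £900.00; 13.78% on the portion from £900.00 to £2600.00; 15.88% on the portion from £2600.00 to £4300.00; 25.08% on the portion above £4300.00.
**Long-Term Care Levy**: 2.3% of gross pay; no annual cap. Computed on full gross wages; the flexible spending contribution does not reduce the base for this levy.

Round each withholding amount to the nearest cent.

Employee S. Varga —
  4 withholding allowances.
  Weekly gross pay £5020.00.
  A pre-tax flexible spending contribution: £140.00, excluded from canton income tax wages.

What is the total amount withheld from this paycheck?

Canton Income Tax: taxable = £5020.00 − £140.00 − 4×£55.00 = £4660.00
  £540.94 + 25.08% × (£4660.00 − £4300.00) = £540.94 + 25.08% × £360.00 = £631.23
Long-Term Care Levy: 2.3% × £5020.00 = £115.46
Total: £631.23 + £115.46 = £746.69

£746.69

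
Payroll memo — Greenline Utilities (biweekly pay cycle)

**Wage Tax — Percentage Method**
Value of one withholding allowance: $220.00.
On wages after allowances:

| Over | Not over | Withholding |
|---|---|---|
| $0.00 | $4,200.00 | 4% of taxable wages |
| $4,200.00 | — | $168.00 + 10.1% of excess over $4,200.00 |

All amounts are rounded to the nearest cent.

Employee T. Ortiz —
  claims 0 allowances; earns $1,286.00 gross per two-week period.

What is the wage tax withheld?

Wage Tax: taxable = $1,286.00
  4% × $1,286.00 = $51.44

$51.44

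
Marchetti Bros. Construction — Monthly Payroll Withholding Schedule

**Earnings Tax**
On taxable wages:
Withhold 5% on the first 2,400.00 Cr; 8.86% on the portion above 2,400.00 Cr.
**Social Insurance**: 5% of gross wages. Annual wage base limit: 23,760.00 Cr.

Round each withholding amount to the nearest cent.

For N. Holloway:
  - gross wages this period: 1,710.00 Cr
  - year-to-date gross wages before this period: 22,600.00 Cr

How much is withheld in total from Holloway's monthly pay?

143.50 Cr

Earnings Tax: taxable = 1,710.00 Cr
  5% × 1,710.00 Cr = 85.50 Cr
Social Insurance: cap 23,760.00 Cr − YTD 22,600.00 Cr = 1,160.00 Cr subject; 5% × 1,160.00 Cr = 58.00 Cr
Total: 85.50 Cr + 58.00 Cr = 143.50 Cr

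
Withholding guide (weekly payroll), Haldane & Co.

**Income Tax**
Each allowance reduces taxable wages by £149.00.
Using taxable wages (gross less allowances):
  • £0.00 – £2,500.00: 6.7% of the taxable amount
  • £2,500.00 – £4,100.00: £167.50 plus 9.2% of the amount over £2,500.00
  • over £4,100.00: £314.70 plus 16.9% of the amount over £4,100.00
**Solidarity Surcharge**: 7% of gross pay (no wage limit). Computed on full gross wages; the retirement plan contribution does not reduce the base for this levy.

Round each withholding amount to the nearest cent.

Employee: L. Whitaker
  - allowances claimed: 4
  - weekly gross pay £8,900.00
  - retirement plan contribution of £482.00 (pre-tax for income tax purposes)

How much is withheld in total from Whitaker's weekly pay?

£1,566.72

Income Tax: taxable = £8,900.00 − £482.00 − 4×£149.00 = £7,822.00
  £314.70 + 16.9% × (£7,822.00 − £4,100.00) = £314.70 + 16.9% × £3,722.00 = £943.72
Solidarity Surcharge: 7% × £8,900.00 = £623.00
Total: £943.72 + £623.00 = £1,566.72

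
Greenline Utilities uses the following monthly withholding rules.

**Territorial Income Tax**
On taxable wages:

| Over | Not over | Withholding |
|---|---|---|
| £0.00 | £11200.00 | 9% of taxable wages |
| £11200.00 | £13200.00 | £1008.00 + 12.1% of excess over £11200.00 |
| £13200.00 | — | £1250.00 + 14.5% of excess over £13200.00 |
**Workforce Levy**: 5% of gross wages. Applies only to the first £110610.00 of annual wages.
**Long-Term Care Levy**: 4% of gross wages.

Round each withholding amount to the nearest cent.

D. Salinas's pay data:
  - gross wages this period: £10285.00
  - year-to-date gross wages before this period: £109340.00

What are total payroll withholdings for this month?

£1400.55

Territorial Income Tax: taxable = £10285.00
  9% × £10285.00 = £925.65
Workforce Levy: cap £110610.00 − YTD £109340.00 = £1270.00 subject; 5% × £1270.00 = £63.50
Long-Term Care Levy: 4% × £10285.00 = £411.40
Total: £925.65 + £63.50 + £411.40 = £1400.55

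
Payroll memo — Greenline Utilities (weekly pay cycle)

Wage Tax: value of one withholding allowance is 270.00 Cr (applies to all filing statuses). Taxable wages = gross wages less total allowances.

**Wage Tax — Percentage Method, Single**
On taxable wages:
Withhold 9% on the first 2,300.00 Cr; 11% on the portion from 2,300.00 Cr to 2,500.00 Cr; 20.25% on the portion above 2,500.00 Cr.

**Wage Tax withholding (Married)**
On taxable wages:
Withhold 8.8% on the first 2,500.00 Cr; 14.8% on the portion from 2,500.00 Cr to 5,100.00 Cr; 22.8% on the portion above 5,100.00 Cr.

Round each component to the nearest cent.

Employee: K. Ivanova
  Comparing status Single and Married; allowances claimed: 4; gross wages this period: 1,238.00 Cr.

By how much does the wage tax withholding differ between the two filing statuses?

0.32 Cr

Wage Tax (Single): taxable = 1,238.00 Cr − 4×270.00 Cr = 158.00 Cr
  9% × 158.00 Cr = 14.22 Cr
Wage Tax (Married): taxable = 1,238.00 Cr − 4×270.00 Cr = 158.00 Cr
  8.8% × 158.00 Cr = 13.90 Cr
Difference: |14.22 Cr − 13.90 Cr| = 0.32 Cr (higher under Single)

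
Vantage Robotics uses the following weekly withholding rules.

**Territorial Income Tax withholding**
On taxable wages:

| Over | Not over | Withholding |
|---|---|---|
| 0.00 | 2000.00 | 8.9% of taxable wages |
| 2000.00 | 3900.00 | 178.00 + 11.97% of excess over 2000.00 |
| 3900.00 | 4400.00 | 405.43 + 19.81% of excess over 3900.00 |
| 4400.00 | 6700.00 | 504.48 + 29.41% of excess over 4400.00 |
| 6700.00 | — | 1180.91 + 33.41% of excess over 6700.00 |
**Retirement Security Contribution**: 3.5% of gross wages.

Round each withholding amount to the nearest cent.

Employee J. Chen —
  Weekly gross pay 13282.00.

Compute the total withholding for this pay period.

Territorial Income Tax: taxable = 13282.00
  1180.91 + 33.41% × (13282.00 − 6700.00) = 1180.91 + 33.41% × 6582.00 = 3379.96
Retirement Security Contribution: 3.5% × 13282.00 = 464.87
Total: 3379.96 + 464.87 = 3844.83

3844.83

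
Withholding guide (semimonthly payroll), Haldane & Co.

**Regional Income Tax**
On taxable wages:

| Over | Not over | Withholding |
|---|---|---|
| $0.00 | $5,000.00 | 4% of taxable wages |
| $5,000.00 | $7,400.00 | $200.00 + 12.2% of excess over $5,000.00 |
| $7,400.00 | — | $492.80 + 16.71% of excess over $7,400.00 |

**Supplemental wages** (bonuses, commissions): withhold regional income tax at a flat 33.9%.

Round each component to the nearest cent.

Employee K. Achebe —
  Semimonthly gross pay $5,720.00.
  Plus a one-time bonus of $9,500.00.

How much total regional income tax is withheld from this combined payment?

$3,508.34

Regional Income Tax: taxable = $5,720.00
  $200.00 + 12.2% × ($5,720.00 − $5,000.00) = $200.00 + 12.2% × $720.00 = $287.84
Supplemental (33.9% flat on bonus): 33.9% × $9,500.00 = $3,220.50
Total regional income tax: $287.84 + $3,220.50 = $3,508.34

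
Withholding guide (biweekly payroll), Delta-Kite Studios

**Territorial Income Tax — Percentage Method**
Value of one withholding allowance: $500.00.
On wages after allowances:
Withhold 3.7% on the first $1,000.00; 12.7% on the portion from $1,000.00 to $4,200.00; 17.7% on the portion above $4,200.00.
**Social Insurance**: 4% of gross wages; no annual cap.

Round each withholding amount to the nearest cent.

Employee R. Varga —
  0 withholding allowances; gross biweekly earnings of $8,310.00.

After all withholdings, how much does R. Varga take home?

Territorial Income Tax: taxable = $8,310.00
  $443.40 + 17.7% × ($8,310.00 − $4,200.00) = $443.40 + 17.7% × $4,110.00 = $1,170.87
Social Insurance: 4% × $8,310.00 = $332.40
Total withheld: $1,170.87 + $332.40 = $1,503.27
Net pay: $8,310.00 − $1,503.27 = $6,806.73

$6,806.73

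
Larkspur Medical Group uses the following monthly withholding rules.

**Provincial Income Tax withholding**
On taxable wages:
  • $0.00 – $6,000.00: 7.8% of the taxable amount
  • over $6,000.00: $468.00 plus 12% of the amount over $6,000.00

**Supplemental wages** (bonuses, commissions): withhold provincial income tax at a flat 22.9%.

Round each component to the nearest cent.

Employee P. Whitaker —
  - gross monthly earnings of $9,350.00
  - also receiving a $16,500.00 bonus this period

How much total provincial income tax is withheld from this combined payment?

$4,648.50

Provincial Income Tax: taxable = $9,350.00
  $468.00 + 12% × ($9,350.00 − $6,000.00) = $468.00 + 12% × $3,350.00 = $870.00
Supplemental (22.9% flat on bonus): 22.9% × $16,500.00 = $3,778.50
Total provincial income tax: $870.00 + $3,778.50 = $4,648.50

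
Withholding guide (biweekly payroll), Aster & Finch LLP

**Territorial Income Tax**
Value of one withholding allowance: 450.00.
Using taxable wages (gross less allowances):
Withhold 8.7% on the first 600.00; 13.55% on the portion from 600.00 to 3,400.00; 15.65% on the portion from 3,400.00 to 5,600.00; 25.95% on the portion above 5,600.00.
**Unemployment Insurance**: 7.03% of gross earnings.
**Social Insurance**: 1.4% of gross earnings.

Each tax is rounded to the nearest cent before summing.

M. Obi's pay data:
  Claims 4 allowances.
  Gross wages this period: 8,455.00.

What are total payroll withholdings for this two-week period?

Territorial Income Tax: taxable = 8,455.00 − 4×450.00 = 6,655.00
  775.90 + 25.95% × (6,655.00 − 5,600.00) = 775.90 + 25.95% × 1,055.00 = 1,049.67
Unemployment Insurance: 7.03% × 8,455.00 = 594.39
Social Insurance: 1.4% × 8,455.00 = 118.37
Total: 1,049.67 + 594.39 + 118.37 = 1,762.43

1,762.43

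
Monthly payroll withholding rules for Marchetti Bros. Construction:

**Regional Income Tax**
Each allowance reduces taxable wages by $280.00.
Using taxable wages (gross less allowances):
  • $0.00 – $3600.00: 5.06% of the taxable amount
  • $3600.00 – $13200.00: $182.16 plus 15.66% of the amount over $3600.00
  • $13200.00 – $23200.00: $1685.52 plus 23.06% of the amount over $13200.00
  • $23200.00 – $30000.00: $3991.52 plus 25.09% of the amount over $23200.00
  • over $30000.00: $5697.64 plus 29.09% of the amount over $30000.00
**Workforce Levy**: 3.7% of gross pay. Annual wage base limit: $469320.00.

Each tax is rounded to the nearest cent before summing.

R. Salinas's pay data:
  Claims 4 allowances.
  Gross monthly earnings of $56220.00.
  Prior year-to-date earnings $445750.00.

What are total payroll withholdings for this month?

Regional Income Tax: taxable = $56220.00 − 4×$280.00 = $55100.00
  $5697.64 + 29.09% × ($55100.00 − $30000.00) = $5697.64 + 29.09% × $25100.00 = $12999.23
Workforce Levy: cap $469320.00 − YTD $445750.00 = $23570.00 subject; 3.7% × $23570.00 = $872.09
Total: $12999.23 + $872.09 = $13871.32

$13871.32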